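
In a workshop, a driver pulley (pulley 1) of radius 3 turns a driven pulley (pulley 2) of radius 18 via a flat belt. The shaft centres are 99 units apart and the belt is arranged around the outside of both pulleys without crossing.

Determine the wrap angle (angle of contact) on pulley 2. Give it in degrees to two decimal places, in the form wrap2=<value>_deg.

wrap2=197.43_deg

open belt: β = asin((r2−r1)/C) = asin(15/99) = 8.7147°
wrap1 = π − 2β = 162.5705°
wrap2 = π + 2β = 197.4295°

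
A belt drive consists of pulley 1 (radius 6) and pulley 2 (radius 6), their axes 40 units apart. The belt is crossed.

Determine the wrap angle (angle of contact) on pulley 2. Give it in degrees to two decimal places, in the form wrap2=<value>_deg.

wrap2=214.92_deg

crossed belt: β = asin((r1+r2)/C) = asin(12/40) = 17.4576°
wrap1 = wrap2 = π + 2β = 214.9152°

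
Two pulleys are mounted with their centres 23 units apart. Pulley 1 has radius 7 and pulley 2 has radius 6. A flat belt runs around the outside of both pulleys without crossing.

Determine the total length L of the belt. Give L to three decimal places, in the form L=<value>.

L=86.884

open belt: β = asin((r2−r1)/C) = asin(-1/23) = -2.4919°
wrap1 = π − 2β = 184.9838°
wrap2 = π + 2β = 175.0162°
tangent length = C·cosβ = 22.9783
L = r1·wrap1 + r2·wrap2 + 2·C·cosβ = 7·3.2286 + 6·3.0546 + 2·22.9783 = 86.8842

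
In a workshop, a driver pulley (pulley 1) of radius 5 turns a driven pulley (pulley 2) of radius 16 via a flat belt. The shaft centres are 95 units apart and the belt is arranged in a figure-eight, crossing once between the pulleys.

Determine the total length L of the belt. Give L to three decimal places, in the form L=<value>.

crossed belt: β = asin((r1+r2)/C) = asin(21/95) = 12.7709°
wrap1 = wrap2 = π + 2β = 205.5417°
tangent length = C·cosβ = 92.6499
L = (r1+r2)·wrap + 2·C·cosβ = 21·3.5874 + 2·92.6499 = 260.6347

L=260.635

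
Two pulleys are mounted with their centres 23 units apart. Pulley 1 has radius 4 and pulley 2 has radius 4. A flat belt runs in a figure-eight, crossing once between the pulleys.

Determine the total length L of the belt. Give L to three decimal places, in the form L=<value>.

L=73.944

crossed belt: β = asin((r1+r2)/C) = asin(8/23) = 20.3544°
wrap1 = wrap2 = π + 2β = 220.7088°
tangent length = C·cosβ = 21.5639
L = (r1+r2)·wrap + 2·C·cosβ = 8·3.8521 + 2·21.5639 = 73.9445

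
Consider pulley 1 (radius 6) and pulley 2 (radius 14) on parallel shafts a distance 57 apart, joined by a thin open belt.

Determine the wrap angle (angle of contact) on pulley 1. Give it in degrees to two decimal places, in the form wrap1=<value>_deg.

wrap1=163.86_deg

open belt: β = asin((r2−r1)/C) = asin(8/57) = 8.0682°
wrap1 = π − 2β = 163.8637°
wrap2 = π + 2β = 196.1363°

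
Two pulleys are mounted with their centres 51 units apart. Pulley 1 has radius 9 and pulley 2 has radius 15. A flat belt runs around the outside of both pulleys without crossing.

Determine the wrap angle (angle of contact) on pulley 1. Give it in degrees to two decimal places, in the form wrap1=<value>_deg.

open belt: β = asin((r2−r1)/C) = asin(6/51) = 6.7563°
wrap1 = π − 2β = 166.4873°
wrap2 = π + 2β = 193.5127°

wrap1=166.49_deg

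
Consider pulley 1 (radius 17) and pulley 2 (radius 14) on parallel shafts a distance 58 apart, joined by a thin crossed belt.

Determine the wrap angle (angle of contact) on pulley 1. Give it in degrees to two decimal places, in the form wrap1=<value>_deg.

wrap1=244.62_deg

crossed belt: β = asin((r1+r2)/C) = asin(31/58) = 32.3088°
wrap1 = wrap2 = π + 2β = 244.6177°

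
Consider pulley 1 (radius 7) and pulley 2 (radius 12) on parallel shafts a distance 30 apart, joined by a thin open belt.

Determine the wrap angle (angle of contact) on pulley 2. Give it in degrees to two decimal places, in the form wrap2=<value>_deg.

wrap2=199.19_deg

open belt: β = asin((r2−r1)/C) = asin(5/30) = 9.5941°
wrap1 = π − 2β = 160.8119°
wrap2 = π + 2β = 199.1881°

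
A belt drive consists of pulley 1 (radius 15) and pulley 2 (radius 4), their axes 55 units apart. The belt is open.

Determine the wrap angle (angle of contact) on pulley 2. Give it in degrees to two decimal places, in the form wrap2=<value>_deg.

wrap2=156.93_deg

open belt: β = asin((r2−r1)/C) = asin(-11/55) = -11.5370°
wrap1 = π − 2β = 203.0739°
wrap2 = π + 2β = 156.9261°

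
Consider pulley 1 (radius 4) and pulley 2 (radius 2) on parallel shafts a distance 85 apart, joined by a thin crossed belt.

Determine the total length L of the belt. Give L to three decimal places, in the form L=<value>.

L=189.273

crossed belt: β = asin((r1+r2)/C) = asin(6/85) = 4.0478°
wrap1 = wrap2 = π + 2β = 188.0955°
tangent length = C·cosβ = 84.7880
L = (r1+r2)·wrap + 2·C·cosβ = 6·3.2829 + 2·84.7880 = 189.2733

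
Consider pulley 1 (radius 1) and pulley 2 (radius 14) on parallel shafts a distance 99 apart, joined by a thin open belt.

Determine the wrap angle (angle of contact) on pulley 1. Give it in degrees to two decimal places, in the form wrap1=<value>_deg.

wrap1=164.91_deg

open belt: β = asin((r2−r1)/C) = asin(13/99) = 7.5455°
wrap1 = π − 2β = 164.9090°
wrap2 = π + 2β = 195.0910°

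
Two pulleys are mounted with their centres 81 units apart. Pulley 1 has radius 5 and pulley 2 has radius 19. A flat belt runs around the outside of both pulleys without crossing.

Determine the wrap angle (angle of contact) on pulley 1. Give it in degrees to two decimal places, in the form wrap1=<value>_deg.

wrap1=160.09_deg

open belt: β = asin((r2−r1)/C) = asin(14/81) = 9.9530°
wrap1 = π − 2β = 160.0941°
wrap2 = π + 2β = 199.9059°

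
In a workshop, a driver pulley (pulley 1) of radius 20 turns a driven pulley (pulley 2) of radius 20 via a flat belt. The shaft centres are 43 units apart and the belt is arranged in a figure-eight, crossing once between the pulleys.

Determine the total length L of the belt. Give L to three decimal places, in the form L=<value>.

L=252.827

crossed belt: β = asin((r1+r2)/C) = asin(40/43) = 68.4711°
wrap1 = wrap2 = π + 2β = 316.9422°
tangent length = C·cosβ = 15.7797
L = (r1+r2)·wrap + 2·C·cosβ = 40·5.5317 + 2·15.7797 = 252.8269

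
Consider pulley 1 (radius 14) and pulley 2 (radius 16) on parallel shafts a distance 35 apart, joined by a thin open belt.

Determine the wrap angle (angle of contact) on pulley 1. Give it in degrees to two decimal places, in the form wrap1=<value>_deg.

open belt: β = asin((r2−r1)/C) = asin(2/35) = 3.2758°
wrap1 = π − 2β = 173.4483°
wrap2 = π + 2β = 186.5517°

wrap1=173.45_deg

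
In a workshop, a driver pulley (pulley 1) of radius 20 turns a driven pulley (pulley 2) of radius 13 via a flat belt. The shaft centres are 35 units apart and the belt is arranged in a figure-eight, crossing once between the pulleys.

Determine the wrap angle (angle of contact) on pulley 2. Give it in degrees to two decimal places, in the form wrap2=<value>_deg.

crossed belt: β = asin((r1+r2)/C) = asin(33/35) = 70.5370°
wrap1 = wrap2 = π + 2β = 321.0741°

wrap2=321.07_deg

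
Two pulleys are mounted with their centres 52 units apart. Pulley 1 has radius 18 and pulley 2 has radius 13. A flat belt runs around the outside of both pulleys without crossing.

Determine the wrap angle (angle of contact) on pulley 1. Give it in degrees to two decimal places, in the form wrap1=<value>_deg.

open belt: β = asin((r2−r1)/C) = asin(-5/52) = -5.5177°
wrap1 = π − 2β = 191.0355°
wrap2 = π + 2β = 168.9645°

wrap1=191.04_deg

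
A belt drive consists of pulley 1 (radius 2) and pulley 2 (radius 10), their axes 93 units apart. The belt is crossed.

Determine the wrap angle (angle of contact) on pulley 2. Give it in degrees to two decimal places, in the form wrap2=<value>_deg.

crossed belt: β = asin((r1+r2)/C) = asin(12/93) = 7.4137°
wrap1 = wrap2 = π + 2β = 194.8273°

wrap2=194.83_deg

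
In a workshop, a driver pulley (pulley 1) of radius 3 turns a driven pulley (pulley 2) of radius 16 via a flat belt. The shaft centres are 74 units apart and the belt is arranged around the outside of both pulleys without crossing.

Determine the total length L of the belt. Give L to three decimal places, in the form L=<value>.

L=209.980

open belt: β = asin((r2−r1)/C) = asin(13/74) = 10.1180°
wrap1 = π − 2β = 159.7640°
wrap2 = π + 2β = 200.2360°
tangent length = C·cosβ = 72.8492
L = r1·wrap1 + r2·wrap2 + 2·C·cosβ = 3·2.7884 + 16·3.4948 + 2·72.8492 = 209.9800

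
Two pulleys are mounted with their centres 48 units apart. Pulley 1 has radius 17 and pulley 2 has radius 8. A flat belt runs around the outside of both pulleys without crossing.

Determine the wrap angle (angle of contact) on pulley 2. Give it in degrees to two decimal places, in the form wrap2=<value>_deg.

open belt: β = asin((r2−r1)/C) = asin(-9/48) = -10.8069°
wrap1 = π − 2β = 201.6138°
wrap2 = π + 2β = 158.3862°

wrap2=158.39_deg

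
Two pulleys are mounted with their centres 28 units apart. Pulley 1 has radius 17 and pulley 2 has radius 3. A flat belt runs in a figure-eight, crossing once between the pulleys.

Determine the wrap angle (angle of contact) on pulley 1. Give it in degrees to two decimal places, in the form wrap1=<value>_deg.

wrap1=271.17_deg

crossed belt: β = asin((r1+r2)/C) = asin(20/28) = 45.5847°
wrap1 = wrap2 = π + 2β = 271.1694°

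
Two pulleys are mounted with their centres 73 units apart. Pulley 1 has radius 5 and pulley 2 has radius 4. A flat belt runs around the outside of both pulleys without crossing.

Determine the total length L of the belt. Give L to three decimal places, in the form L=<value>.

L=174.288

open belt: β = asin((r2−r1)/C) = asin(-1/73) = -0.7849°
wrap1 = π − 2β = 181.5698°
wrap2 = π + 2β = 178.4302°
tangent length = C·cosβ = 72.9932
L = r1·wrap1 + r2·wrap2 + 2·C·cosβ = 5·3.1690 + 4·3.1142 + 2·72.9932 = 174.2880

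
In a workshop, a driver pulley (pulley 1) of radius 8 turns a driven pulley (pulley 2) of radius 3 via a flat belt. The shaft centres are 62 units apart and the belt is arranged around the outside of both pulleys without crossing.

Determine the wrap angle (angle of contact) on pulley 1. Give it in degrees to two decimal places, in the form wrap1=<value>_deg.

open belt: β = asin((r2−r1)/C) = asin(-5/62) = -4.6257°
wrap1 = π − 2β = 189.2513°
wrap2 = π + 2β = 170.7487°

wrap1=189.25_deg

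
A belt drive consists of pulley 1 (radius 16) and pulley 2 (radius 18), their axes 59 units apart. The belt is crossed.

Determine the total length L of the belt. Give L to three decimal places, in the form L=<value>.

L=245.013

crossed belt: β = asin((r1+r2)/C) = asin(34/59) = 35.1887°
wrap1 = wrap2 = π + 2β = 250.3774°
tangent length = C·cosβ = 48.2183
L = (r1+r2)·wrap + 2·C·cosβ = 34·4.3699 + 2·48.2183 = 245.0135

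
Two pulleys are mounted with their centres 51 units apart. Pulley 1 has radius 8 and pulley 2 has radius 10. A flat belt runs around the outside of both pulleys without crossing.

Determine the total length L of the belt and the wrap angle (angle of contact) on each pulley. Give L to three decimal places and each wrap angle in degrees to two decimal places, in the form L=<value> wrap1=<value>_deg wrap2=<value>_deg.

L=158.627 wrap1=175.51_deg wrap2=184.49_deg

open belt: β = asin((r2−r1)/C) = asin(2/51) = 2.2475°
wrap1 = π − 2β = 175.5051°
wrap2 = π + 2β = 184.4949°
tangent length = C·cosβ = 50.9608
L = r1·wrap1 + r2·wrap2 + 2·C·cosβ = 8·3.0631 + 10·3.2200 + 2·50.9608 = 158.6271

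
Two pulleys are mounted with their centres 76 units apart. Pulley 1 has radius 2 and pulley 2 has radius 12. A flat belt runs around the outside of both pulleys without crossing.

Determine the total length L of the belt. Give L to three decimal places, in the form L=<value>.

open belt: β = asin((r2−r1)/C) = asin(10/76) = 7.5608°
wrap1 = π − 2β = 164.8783°
wrap2 = π + 2β = 195.1217°
tangent length = C·cosβ = 75.3392
L = r1·wrap1 + r2·wrap2 + 2·C·cosβ = 2·2.8777 + 12·3.4055 + 2·75.3392 = 197.3000

L=197.300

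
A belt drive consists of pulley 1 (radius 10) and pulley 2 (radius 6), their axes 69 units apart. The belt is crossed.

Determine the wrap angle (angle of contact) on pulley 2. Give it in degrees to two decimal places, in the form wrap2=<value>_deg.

wrap2=206.82_deg

crossed belt: β = asin((r1+r2)/C) = asin(16/69) = 13.4080°
wrap1 = wrap2 = π + 2β = 206.8160°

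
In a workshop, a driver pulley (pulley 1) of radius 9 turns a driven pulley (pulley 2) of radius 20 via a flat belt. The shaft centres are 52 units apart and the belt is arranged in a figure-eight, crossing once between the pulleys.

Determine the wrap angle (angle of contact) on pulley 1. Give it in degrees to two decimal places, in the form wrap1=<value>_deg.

wrap1=247.79_deg

crossed belt: β = asin((r1+r2)/C) = asin(29/52) = 33.8964°
wrap1 = wrap2 = π + 2β = 247.7927°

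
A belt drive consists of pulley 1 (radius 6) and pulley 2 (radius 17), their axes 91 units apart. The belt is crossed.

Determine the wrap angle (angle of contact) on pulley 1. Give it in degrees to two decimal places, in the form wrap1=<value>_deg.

crossed belt: β = asin((r1+r2)/C) = asin(23/91) = 14.6401°
wrap1 = wrap2 = π + 2β = 209.2803°

wrap1=209.28_deg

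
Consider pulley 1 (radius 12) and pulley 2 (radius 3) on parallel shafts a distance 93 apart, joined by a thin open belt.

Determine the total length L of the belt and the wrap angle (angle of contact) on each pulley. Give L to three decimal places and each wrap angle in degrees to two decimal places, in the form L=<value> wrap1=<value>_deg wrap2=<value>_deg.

L=233.996 wrap1=191.11_deg wrap2=168.89_deg

open belt: β = asin((r2−r1)/C) = asin(-9/93) = -5.5534°
wrap1 = π − 2β = 191.1069°
wrap2 = π + 2β = 168.8931°
tangent length = C·cosβ = 92.5635
L = r1·wrap1 + r2·wrap2 + 2·C·cosβ = 12·3.3354 + 3·2.9477 + 2·92.5635 = 233.9955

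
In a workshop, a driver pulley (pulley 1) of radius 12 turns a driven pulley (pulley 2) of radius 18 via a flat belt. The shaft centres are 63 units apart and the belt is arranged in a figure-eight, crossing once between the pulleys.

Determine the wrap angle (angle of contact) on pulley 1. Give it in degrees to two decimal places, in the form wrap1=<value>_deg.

crossed belt: β = asin((r1+r2)/C) = asin(30/63) = 28.4369°
wrap1 = wrap2 = π + 2β = 236.8738°

wrap1=236.87_deg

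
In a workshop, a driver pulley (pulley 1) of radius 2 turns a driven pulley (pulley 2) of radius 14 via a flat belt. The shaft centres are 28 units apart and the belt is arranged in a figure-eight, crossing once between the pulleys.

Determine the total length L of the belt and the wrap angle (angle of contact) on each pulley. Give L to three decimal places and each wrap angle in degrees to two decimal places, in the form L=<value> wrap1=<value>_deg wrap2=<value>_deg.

crossed belt: β = asin((r1+r2)/C) = asin(16/28) = 34.8499°
wrap1 = wrap2 = π + 2β = 249.6998°
tangent length = C·cosβ = 22.9783
L = (r1+r2)·wrap + 2·C·cosβ = 16·4.3581 + 2·22.9783 = 115.6858

L=115.686 wrap1=249.70_deg wrap2=249.70_deg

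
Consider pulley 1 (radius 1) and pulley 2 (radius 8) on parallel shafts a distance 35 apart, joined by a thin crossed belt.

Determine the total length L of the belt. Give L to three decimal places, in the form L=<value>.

crossed belt: β = asin((r1+r2)/C) = asin(9/35) = 14.9006°
wrap1 = wrap2 = π + 2β = 209.8012°
tangent length = C·cosβ = 33.8231
L = (r1+r2)·wrap + 2·C·cosβ = 9·3.6617 + 2·33.8231 = 100.6016

L=100.602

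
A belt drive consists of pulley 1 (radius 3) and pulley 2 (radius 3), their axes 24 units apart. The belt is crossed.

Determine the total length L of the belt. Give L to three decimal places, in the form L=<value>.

L=68.358

crossed belt: β = asin((r1+r2)/C) = asin(6/24) = 14.4775°
wrap1 = wrap2 = π + 2β = 208.9550°
tangent length = C·cosβ = 23.2379
L = (r1+r2)·wrap + 2·C·cosβ = 6·3.6470 + 2·23.2379 = 68.3575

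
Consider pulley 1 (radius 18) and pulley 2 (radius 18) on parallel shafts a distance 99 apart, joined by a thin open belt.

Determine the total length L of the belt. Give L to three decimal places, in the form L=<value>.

open belt: β = asin((r2−r1)/C) = asin(0/99) = 0.0000°
wrap1 = π − 2β = 180.0000°
wrap2 = π + 2β = 180.0000°
tangent length = C·cosβ = 99.0000
L = r1·wrap1 + r2·wrap2 + 2·C·cosβ = 18·3.1416 + 18·3.1416 + 2·99.0000 = 311.0973

L=311.097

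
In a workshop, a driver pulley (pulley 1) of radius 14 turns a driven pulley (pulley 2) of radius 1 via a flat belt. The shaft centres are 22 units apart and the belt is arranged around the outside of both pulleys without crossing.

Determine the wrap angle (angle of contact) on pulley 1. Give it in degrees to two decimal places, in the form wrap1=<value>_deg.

open belt: β = asin((r2−r1)/C) = asin(-13/22) = -36.2215°
wrap1 = π − 2β = 252.4431°
wrap2 = π + 2β = 107.5569°

wrap1=252.44_deg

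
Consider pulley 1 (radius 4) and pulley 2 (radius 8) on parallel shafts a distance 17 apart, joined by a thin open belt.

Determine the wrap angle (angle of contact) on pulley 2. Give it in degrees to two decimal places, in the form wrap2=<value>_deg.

open belt: β = asin((r2−r1)/C) = asin(4/17) = 13.6090°
wrap1 = π − 2β = 152.7821°
wrap2 = π + 2β = 207.2179°

wrap2=207.22_deg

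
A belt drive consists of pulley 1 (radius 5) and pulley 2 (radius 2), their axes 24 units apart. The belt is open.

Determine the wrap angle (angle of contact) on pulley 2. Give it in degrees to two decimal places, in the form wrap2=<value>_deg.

open belt: β = asin((r2−r1)/C) = asin(-3/24) = -7.1808°
wrap1 = π − 2β = 194.3615°
wrap2 = π + 2β = 165.6385°

wrap2=165.64_deg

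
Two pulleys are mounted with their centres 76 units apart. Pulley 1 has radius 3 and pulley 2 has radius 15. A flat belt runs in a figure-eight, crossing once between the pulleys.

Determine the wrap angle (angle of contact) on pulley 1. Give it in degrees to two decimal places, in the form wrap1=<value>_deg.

crossed belt: β = asin((r1+r2)/C) = asin(18/76) = 13.7002°
wrap1 = wrap2 = π + 2β = 207.4005°

wrap1=207.40_deg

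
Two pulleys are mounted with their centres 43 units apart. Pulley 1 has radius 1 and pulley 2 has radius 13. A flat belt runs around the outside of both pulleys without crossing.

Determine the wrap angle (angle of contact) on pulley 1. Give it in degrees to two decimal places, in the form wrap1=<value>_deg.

wrap1=147.59_deg

open belt: β = asin((r2−r1)/C) = asin(12/43) = 16.2047°
wrap1 = π − 2β = 147.5906°
wrap2 = π + 2β = 212.4094°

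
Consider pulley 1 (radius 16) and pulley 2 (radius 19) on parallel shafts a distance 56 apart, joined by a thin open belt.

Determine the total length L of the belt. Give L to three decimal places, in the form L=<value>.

open belt: β = asin((r2−r1)/C) = asin(3/56) = 3.0709°
wrap1 = π − 2β = 173.8582°
wrap2 = π + 2β = 186.1418°
tangent length = C·cosβ = 55.9196
L = r1·wrap1 + r2·wrap2 + 2·C·cosβ = 16·3.0344 + 19·3.2488 + 2·55.9196 = 222.1165

L=222.116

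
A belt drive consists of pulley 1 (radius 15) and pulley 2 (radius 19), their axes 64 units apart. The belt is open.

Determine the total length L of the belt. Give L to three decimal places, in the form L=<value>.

L=235.064

open belt: β = asin((r2−r1)/C) = asin(4/64) = 3.5833°
wrap1 = π − 2β = 172.8334°
wrap2 = π + 2β = 187.1666°
tangent length = C·cosβ = 63.8749
L = r1·wrap1 + r2·wrap2 + 2·C·cosβ = 15·3.0165 + 19·3.2667 + 2·63.8749 = 235.0642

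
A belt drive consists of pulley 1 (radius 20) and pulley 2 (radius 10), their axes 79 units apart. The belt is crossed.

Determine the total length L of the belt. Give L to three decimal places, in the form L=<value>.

crossed belt: β = asin((r1+r2)/C) = asin(30/79) = 22.3180°
wrap1 = wrap2 = π + 2β = 224.6360°
tangent length = C·cosβ = 73.0821
L = (r1+r2)·wrap + 2·C·cosβ = 30·3.9206 + 2·73.0821 = 263.7834

L=263.783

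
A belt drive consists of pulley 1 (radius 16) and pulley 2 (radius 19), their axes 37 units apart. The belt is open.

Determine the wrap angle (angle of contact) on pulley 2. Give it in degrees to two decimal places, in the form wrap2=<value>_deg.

open belt: β = asin((r2−r1)/C) = asin(3/37) = 4.6507°
wrap1 = π − 2β = 170.6986°
wrap2 = π + 2β = 189.3014°

wrap2=189.30_deg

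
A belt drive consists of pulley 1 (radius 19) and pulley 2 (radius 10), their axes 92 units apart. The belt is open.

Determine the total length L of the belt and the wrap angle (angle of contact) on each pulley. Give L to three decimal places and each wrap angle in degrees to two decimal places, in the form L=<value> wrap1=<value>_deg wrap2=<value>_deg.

L=275.987 wrap1=191.23_deg wrap2=168.77_deg

open belt: β = asin((r2−r1)/C) = asin(-9/92) = -5.6140°
wrap1 = π − 2β = 191.2280°
wrap2 = π + 2β = 168.7720°
tangent length = C·cosβ = 91.5587
L = r1·wrap1 + r2·wrap2 + 2·C·cosβ = 19·3.3376 + 10·2.9456 + 2·91.5587 = 275.9873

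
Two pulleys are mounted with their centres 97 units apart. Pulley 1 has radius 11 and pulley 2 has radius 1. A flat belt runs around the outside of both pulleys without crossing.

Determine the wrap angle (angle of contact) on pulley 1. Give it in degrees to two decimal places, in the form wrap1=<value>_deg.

wrap1=191.83_deg

open belt: β = asin((r2−r1)/C) = asin(-10/97) = -5.9173°
wrap1 = π − 2β = 191.8346°
wrap2 = π + 2β = 168.1654°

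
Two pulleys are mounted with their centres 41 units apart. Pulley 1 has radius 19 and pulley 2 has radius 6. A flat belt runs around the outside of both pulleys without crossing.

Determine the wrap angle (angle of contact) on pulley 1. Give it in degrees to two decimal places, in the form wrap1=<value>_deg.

wrap1=216.97_deg

open belt: β = asin((r2−r1)/C) = asin(-13/41) = -18.4860°
wrap1 = π − 2β = 216.9720°
wrap2 = π + 2β = 143.0280°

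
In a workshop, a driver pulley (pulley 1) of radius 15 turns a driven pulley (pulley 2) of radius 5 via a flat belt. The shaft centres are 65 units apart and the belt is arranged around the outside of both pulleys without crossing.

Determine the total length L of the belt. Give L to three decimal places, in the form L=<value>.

L=194.373

open belt: β = asin((r2−r1)/C) = asin(-10/65) = -8.8499°
wrap1 = π − 2β = 197.6998°
wrap2 = π + 2β = 162.3002°
tangent length = C·cosβ = 64.2262
L = r1·wrap1 + r2·wrap2 + 2·C·cosβ = 15·3.4505 + 5·2.8327 + 2·64.2262 = 194.3734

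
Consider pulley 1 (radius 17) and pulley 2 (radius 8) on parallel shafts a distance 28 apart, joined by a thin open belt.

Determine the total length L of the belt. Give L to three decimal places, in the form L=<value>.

open belt: β = asin((r2−r1)/C) = asin(-9/28) = -18.7493°
wrap1 = π − 2β = 217.4987°
wrap2 = π + 2β = 142.5013°
tangent length = C·cosβ = 26.5141
L = r1·wrap1 + r2·wrap2 + 2·C·cosβ = 17·3.7961 + 8·2.4871 + 2·26.5141 = 137.4584

L=137.458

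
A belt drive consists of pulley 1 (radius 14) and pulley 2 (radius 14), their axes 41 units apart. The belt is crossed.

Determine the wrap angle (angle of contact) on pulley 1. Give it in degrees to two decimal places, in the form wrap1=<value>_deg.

wrap1=266.15_deg

crossed belt: β = asin((r1+r2)/C) = asin(28/41) = 43.0728°
wrap1 = wrap2 = π + 2β = 266.1456°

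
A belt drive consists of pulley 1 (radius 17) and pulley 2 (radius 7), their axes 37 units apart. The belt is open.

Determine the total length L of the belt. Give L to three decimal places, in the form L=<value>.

L=152.118

open belt: β = asin((r2−r1)/C) = asin(-10/37) = -15.6804°
wrap1 = π − 2β = 211.3607°
wrap2 = π + 2β = 148.6393°
tangent length = C·cosβ = 35.6230
L = r1·wrap1 + r2·wrap2 + 2·C·cosβ = 17·3.6889 + 7·2.5942 + 2·35.6230 = 152.1178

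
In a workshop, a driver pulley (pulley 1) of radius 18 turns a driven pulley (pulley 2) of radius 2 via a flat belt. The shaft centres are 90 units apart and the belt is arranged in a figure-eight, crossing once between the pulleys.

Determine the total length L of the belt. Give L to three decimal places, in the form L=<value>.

crossed belt: β = asin((r1+r2)/C) = asin(20/90) = 12.8396°
wrap1 = wrap2 = π + 2β = 205.6792°
tangent length = C·cosβ = 87.7496
L = (r1+r2)·wrap + 2·C·cosβ = 20·3.5898 + 2·87.7496 = 247.2949

L=247.295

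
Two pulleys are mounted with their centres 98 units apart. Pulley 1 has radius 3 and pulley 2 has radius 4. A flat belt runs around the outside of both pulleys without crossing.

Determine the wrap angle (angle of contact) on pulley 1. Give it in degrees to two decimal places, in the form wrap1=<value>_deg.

wrap1=178.83_deg

open belt: β = asin((r2−r1)/C) = asin(1/98) = 0.5847°
wrap1 = π − 2β = 178.8307°
wrap2 = π + 2β = 181.1693°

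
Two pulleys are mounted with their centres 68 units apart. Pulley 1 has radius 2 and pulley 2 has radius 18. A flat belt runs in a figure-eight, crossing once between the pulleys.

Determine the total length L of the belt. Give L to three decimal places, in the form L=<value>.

crossed belt: β = asin((r1+r2)/C) = asin(20/68) = 17.1046°
wrap1 = wrap2 = π + 2β = 214.2093°
tangent length = C·cosβ = 64.9923
L = (r1+r2)·wrap + 2·C·cosβ = 20·3.7387 + 2·64.9923 = 204.7578

L=204.758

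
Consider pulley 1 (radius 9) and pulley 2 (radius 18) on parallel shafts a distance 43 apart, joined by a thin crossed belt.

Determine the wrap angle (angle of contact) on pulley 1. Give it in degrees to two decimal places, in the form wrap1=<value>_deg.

crossed belt: β = asin((r1+r2)/C) = asin(27/43) = 38.8959°
wrap1 = wrap2 = π + 2β = 257.7917°

wrap1=257.79_deg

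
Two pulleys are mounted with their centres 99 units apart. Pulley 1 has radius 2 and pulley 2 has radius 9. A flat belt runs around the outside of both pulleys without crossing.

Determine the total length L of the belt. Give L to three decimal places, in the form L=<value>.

L=233.053

open belt: β = asin((r2−r1)/C) = asin(7/99) = 4.0546°
wrap1 = π − 2β = 171.8908°
wrap2 = π + 2β = 188.1092°
tangent length = C·cosβ = 98.7522
L = r1·wrap1 + r2·wrap2 + 2·C·cosβ = 2·3.0001 + 9·3.2831 + 2·98.7522 = 233.0527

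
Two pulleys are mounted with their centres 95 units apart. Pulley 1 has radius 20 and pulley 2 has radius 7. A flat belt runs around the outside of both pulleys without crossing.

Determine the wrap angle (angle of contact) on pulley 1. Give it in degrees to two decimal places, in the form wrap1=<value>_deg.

wrap1=195.73_deg

open belt: β = asin((r2−r1)/C) = asin(-13/95) = -7.8652°
wrap1 = π − 2β = 195.7303°
wrap2 = π + 2β = 164.2697°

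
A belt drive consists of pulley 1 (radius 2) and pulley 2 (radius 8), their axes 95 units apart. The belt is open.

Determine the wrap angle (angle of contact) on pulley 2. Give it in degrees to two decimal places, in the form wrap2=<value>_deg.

wrap2=187.24_deg

open belt: β = asin((r2−r1)/C) = asin(6/95) = 3.6211°
wrap1 = π − 2β = 172.7578°
wrap2 = π + 2β = 187.2422°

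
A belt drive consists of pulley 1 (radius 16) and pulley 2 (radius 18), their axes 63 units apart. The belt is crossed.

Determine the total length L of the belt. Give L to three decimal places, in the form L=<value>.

crossed belt: β = asin((r1+r2)/C) = asin(34/63) = 32.6620°
wrap1 = wrap2 = π + 2β = 245.3241°
tangent length = C·cosβ = 53.0377
L = (r1+r2)·wrap + 2·C·cosβ = 34·4.2817 + 2·53.0377 = 251.6537

L=251.654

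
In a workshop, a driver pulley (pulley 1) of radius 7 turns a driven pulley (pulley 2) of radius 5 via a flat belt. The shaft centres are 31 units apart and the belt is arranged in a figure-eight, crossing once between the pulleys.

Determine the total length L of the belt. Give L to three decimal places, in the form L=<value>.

L=104.405

crossed belt: β = asin((r1+r2)/C) = asin(12/31) = 22.7740°
wrap1 = wrap2 = π + 2β = 225.5479°
tangent length = C·cosβ = 28.5832
L = (r1+r2)·wrap + 2·C·cosβ = 12·3.9366 + 2·28.5832 = 104.4051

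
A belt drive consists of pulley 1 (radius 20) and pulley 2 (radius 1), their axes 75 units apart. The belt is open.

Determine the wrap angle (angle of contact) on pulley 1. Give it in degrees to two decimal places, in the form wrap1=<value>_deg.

open belt: β = asin((r2−r1)/C) = asin(-19/75) = -14.6748°
wrap1 = π − 2β = 209.3497°
wrap2 = π + 2β = 150.6503°

wrap1=209.35_deg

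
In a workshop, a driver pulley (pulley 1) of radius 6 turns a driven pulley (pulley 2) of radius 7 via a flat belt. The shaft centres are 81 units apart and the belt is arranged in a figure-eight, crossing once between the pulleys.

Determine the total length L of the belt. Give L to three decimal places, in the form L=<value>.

L=204.932

crossed belt: β = asin((r1+r2)/C) = asin(13/81) = 9.2356°
wrap1 = wrap2 = π + 2β = 198.4711°
tangent length = C·cosβ = 79.9500
L = (r1+r2)·wrap + 2·C·cosβ = 13·3.4640 + 2·79.9500 = 204.9316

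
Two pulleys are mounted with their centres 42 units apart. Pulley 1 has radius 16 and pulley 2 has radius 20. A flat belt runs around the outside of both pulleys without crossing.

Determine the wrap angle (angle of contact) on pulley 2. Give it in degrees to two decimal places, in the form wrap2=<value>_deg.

wrap2=190.93_deg

open belt: β = asin((r2−r1)/C) = asin(4/42) = 5.4650°
wrap1 = π − 2β = 169.0700°
wrap2 = π + 2β = 190.9300°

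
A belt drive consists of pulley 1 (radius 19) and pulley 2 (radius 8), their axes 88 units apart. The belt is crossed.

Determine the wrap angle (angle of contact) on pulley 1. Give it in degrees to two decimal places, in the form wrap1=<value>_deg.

wrap1=215.74_deg

crossed belt: β = asin((r1+r2)/C) = asin(27/88) = 17.8676°
wrap1 = wrap2 = π + 2β = 215.7352°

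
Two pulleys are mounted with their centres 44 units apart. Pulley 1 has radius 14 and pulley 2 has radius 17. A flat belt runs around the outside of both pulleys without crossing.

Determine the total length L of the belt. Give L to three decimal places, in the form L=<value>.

open belt: β = asin((r2−r1)/C) = asin(3/44) = 3.9096°
wrap1 = π − 2β = 172.1809°
wrap2 = π + 2β = 187.8191°
tangent length = C·cosβ = 43.8976
L = r1·wrap1 + r2·wrap2 + 2·C·cosβ = 14·3.0051 + 17·3.2781 + 2·43.8976 = 185.5940

L=185.594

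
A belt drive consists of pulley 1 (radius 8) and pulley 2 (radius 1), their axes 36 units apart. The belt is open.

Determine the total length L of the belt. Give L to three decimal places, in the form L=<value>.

L=101.640

open belt: β = asin((r2−r1)/C) = asin(-7/36) = -11.2123°
wrap1 = π − 2β = 202.4245°
wrap2 = π + 2β = 157.5755°
tangent length = C·cosβ = 35.3129
L = r1·wrap1 + r2·wrap2 + 2·C·cosβ = 8·3.5330 + 1·2.7502 + 2·35.3129 = 101.6398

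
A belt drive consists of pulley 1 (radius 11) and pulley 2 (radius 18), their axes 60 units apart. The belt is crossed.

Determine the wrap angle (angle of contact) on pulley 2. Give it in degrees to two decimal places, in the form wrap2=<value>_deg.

wrap2=237.81_deg

crossed belt: β = asin((r1+r2)/C) = asin(29/60) = 28.9033°
wrap1 = wrap2 = π + 2β = 237.8067°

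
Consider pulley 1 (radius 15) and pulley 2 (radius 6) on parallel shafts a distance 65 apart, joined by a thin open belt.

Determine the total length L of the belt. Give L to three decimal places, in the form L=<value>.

open belt: β = asin((r2−r1)/C) = asin(-9/65) = -7.9588°
wrap1 = π − 2β = 195.9177°
wrap2 = π + 2β = 164.0823°
tangent length = C·cosβ = 64.3739
L = r1·wrap1 + r2·wrap2 + 2·C·cosβ = 15·3.4194 + 6·2.8638 + 2·64.3739 = 197.2216

L=197.222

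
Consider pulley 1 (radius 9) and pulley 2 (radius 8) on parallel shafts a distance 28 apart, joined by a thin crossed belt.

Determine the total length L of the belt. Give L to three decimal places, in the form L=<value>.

L=120.088

crossed belt: β = asin((r1+r2)/C) = asin(17/28) = 37.3832°
wrap1 = wrap2 = π + 2β = 254.7664°
tangent length = C·cosβ = 22.2486
L = (r1+r2)·wrap + 2·C·cosβ = 17·4.4465 + 2·22.2486 = 120.0879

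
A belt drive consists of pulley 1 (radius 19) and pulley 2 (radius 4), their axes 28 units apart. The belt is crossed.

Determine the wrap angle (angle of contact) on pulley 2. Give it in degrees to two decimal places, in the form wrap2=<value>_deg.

wrap2=290.46_deg

crossed belt: β = asin((r1+r2)/C) = asin(23/28) = 55.2281°
wrap1 = wrap2 = π + 2β = 290.4561°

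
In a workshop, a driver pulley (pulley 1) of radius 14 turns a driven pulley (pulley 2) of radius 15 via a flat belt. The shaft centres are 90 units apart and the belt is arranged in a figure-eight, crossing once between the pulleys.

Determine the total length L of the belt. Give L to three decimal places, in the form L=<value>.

L=280.534

crossed belt: β = asin((r1+r2)/C) = asin(29/90) = 18.7974°
wrap1 = wrap2 = π + 2β = 217.5947°
tangent length = C·cosβ = 85.1998
L = (r1+r2)·wrap + 2·C·cosβ = 29·3.7977 + 2·85.1998 = 280.5341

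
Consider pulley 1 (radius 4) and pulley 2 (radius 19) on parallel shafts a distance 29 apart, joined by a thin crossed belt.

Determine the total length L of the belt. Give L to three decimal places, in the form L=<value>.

crossed belt: β = asin((r1+r2)/C) = asin(23/29) = 52.4765°
wrap1 = wrap2 = π + 2β = 284.9530°
tangent length = C·cosβ = 17.6635
L = (r1+r2)·wrap + 2·C·cosβ = 23·4.9734 + 2·17.6635 = 149.7145

L=149.714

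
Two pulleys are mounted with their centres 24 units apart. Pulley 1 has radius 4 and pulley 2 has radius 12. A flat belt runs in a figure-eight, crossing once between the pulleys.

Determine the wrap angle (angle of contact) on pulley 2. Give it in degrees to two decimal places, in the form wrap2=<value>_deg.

crossed belt: β = asin((r1+r2)/C) = asin(16/24) = 41.8103°
wrap1 = wrap2 = π + 2β = 263.6206°

wrap2=263.62_deg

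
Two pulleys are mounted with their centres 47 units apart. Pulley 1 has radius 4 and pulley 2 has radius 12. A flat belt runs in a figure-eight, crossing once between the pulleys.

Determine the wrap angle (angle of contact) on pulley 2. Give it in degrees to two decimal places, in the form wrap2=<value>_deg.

wrap2=219.81_deg

crossed belt: β = asin((r1+r2)/C) = asin(16/47) = 19.9028°
wrap1 = wrap2 = π + 2β = 219.8056°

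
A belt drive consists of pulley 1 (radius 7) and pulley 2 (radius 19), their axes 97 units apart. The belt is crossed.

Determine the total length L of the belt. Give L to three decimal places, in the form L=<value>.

L=282.693

crossed belt: β = asin((r1+r2)/C) = asin(26/97) = 15.5477°
wrap1 = wrap2 = π + 2β = 211.0955°
tangent length = C·cosβ = 93.4505
L = (r1+r2)·wrap + 2·C·cosβ = 26·3.6843 + 2·93.4505 = 282.6931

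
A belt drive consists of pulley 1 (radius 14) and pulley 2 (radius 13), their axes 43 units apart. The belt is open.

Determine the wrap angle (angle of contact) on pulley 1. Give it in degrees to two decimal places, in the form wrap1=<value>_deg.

wrap1=182.67_deg

open belt: β = asin((r2−r1)/C) = asin(-1/43) = -1.3326°
wrap1 = π − 2β = 182.6652°
wrap2 = π + 2β = 177.3348°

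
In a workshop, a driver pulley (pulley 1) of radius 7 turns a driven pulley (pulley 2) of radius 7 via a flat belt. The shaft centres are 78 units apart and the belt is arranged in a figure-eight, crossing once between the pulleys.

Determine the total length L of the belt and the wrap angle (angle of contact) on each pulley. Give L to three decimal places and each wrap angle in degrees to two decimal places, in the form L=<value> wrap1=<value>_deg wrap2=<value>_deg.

crossed belt: β = asin((r1+r2)/C) = asin(14/78) = 10.3399°
wrap1 = wrap2 = π + 2β = 200.6798°
tangent length = C·cosβ = 76.7333
L = (r1+r2)·wrap + 2·C·cosβ = 14·3.5025 + 2·76.7333 = 202.5019

L=202.502 wrap1=200.68_deg wrap2=200.68_deg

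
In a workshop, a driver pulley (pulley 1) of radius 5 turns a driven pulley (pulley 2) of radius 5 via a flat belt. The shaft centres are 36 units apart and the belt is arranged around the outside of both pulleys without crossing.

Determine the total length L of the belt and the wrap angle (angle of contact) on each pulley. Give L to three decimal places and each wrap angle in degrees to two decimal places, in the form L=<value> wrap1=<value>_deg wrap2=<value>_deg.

open belt: β = asin((r2−r1)/C) = asin(0/36) = 0.0000°
wrap1 = π − 2β = 180.0000°
wrap2 = π + 2β = 180.0000°
tangent length = C·cosβ = 36.0000
L = r1·wrap1 + r2·wrap2 + 2·C·cosβ = 5·3.1416 + 5·3.1416 + 2·36.0000 = 103.4159

L=103.416 wrap1=180.00_deg wrap2=180.00_deg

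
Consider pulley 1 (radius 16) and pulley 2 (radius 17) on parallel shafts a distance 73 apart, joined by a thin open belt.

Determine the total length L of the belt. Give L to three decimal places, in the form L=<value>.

L=249.686

open belt: β = asin((r2−r1)/C) = asin(1/73) = 0.7849°
wrap1 = π − 2β = 178.4302°
wrap2 = π + 2β = 181.5698°
tangent length = C·cosβ = 72.9932
L = r1·wrap1 + r2·wrap2 + 2·C·cosβ = 16·3.1142 + 17·3.1690 + 2·72.9932 = 249.6863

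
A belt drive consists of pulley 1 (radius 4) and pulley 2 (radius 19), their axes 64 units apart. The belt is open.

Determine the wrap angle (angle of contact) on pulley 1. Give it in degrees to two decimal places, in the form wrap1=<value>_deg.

wrap1=152.89_deg

open belt: β = asin((r2−r1)/C) = asin(15/64) = 13.5548°
wrap1 = π − 2β = 152.8904°
wrap2 = π + 2β = 207.1096°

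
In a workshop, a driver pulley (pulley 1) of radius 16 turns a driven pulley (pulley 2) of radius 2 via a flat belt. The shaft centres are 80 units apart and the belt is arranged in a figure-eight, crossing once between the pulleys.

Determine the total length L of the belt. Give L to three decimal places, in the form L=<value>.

L=220.616

crossed belt: β = asin((r1+r2)/C) = asin(18/80) = 13.0029°
wrap1 = wrap2 = π + 2β = 206.0058°
tangent length = C·cosβ = 77.9487
L = (r1+r2)·wrap + 2·C·cosβ = 18·3.5955 + 2·77.9487 = 220.6160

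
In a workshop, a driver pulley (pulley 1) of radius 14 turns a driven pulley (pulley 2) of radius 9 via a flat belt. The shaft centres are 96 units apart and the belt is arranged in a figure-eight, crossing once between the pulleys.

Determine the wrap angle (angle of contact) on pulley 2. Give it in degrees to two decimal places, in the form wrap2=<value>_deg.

crossed belt: β = asin((r1+r2)/C) = asin(23/96) = 13.8619°
wrap1 = wrap2 = π + 2β = 207.7239°

wrap2=207.72_deg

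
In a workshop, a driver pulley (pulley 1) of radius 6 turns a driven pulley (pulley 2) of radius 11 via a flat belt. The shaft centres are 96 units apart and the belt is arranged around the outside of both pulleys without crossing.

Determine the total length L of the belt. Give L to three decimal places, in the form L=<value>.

L=245.668

open belt: β = asin((r2−r1)/C) = asin(5/96) = 2.9855°
wrap1 = π − 2β = 174.0290°
wrap2 = π + 2β = 185.9710°
tangent length = C·cosβ = 95.8697
L = r1·wrap1 + r2·wrap2 + 2·C·cosβ = 6·3.0374 + 11·3.2458 + 2·95.8697 = 245.6676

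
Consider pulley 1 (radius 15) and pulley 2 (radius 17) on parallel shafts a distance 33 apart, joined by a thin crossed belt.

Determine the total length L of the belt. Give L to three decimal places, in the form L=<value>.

L=201.391

crossed belt: β = asin((r1+r2)/C) = asin(32/33) = 75.8589°
wrap1 = wrap2 = π + 2β = 331.7178°
tangent length = C·cosβ = 8.0623
L = (r1+r2)·wrap + 2·C·cosβ = 32·5.7896 + 2·8.0623 = 201.3907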